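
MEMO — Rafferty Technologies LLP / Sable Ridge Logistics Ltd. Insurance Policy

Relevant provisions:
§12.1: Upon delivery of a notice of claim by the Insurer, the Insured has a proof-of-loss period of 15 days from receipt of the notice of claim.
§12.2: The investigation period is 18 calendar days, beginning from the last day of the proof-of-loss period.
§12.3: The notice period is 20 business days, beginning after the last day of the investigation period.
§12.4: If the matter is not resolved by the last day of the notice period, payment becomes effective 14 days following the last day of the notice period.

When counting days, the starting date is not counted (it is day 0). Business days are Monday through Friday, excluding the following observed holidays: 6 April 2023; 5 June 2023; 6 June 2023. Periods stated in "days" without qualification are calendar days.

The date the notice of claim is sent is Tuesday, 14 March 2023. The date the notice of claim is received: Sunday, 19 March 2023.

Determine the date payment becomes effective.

2 June 2023

The last day of the proof-of-loss period: 19 March 2023 + 15 days = 3 April 2023.
The last day of the investigation period: 18 calendar days after 3 April 2023 is 21 April 2023.
The last day of the notice period: 20 business days after Friday, 21 April 2023, skipping weekends — Apr 24, Apr 25, Apr 26, Apr 27, …, May 17, May 18, May 19 — lands on Friday, 19 May 2023.
The date payment becomes effective: 19 May 2023 + 14 days = 2 June 2023.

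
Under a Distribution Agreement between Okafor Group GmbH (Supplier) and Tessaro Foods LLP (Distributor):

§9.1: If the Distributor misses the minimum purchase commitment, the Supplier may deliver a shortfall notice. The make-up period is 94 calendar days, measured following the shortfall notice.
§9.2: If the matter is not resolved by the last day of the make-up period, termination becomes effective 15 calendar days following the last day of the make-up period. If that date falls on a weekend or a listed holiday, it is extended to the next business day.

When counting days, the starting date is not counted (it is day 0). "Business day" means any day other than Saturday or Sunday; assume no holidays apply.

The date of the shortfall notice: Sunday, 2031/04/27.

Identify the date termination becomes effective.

The last day of the make-up period: 2031/04/27 + 94 days = 2031/07/30.
The date termination becomes effective: 15 calendar days after 2031/07/30 is 2031/08/14. 2031/08/14 is a Thursday, so no roll-forward applies.

2031/08/14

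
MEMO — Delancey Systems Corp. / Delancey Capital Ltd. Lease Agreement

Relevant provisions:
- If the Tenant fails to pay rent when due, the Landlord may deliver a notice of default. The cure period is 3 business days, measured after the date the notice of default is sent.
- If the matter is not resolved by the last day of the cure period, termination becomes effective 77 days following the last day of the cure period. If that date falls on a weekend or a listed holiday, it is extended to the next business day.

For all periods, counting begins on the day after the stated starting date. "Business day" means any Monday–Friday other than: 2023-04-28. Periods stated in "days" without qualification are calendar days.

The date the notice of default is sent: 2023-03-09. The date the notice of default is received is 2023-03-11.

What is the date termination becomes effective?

2023-05-30

From Thursday, 2023-03-09, 3 business days (Mar 10, Mar 13, Mar 14, skipping weekends) brings us to Tuesday, 2023-03-14, which is the last day of the cure period.
The date termination becomes effective: 2023-03-14 + 77 days = 2023-05-30. 2023-05-30 is a Tuesday and is not a listed holiday, so no roll-forward applies.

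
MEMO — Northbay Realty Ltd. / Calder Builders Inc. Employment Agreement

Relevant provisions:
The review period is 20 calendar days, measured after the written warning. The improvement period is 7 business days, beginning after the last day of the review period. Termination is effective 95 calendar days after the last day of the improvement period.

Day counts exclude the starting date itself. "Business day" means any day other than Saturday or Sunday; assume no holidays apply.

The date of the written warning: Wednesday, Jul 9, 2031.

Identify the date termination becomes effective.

The last day of the review period: Jul 9, 2031 + 20 days = Jul 29, 2031.
The last day of the improvement period: counting 7 business days from Tuesday, Jul 29, 2031 (Jul 30, Jul 31, Aug 1, Aug 4, Aug 5, Aug 6, Aug 7, skipping weekends) reaches Thursday, Aug 7, 2031.
Adding 95 calendar days to Aug 7, 2031 gives Nov 10, 2031, which is the date termination becomes effective.

Nov 10, 2031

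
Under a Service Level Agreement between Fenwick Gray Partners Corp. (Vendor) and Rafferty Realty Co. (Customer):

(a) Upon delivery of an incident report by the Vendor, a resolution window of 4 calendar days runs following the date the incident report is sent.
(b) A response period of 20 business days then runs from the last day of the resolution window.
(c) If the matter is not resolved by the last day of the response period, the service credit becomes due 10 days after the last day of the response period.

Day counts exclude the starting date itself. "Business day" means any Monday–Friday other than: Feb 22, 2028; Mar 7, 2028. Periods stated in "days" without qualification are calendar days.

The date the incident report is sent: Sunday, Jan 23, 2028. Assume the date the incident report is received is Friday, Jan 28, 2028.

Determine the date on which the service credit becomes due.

The last day of the resolution window: Jan 23, 2028 + 4 days = Jan 27, 2028.
From Thursday, Jan 27, 2028, 20 business days (Jan 28, Jan 31, Feb 1, Feb 2, …, Feb 23, Feb 24, Feb 25, skipping weekends and the listed holiday on Feb 22) brings us to Friday, Feb 25, 2028, which is the last day of the response period.
The date on which the service credit becomes due: 10 calendar days after Feb 25, 2028 is Mar 6, 2028.

Mar 6, 2028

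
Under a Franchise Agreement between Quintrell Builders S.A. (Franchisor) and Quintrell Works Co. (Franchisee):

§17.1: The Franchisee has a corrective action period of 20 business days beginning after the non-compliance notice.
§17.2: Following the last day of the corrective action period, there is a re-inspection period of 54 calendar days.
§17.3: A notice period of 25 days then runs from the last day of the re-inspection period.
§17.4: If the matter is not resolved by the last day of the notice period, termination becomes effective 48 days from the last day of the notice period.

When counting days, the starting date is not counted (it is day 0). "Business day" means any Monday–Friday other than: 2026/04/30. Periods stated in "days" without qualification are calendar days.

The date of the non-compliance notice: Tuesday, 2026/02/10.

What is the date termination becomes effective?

2026/07/15

The last day of the corrective action period: 20 business days after Tuesday, 2026/02/10, skipping weekends — Feb 11, Feb 12, Feb 13, Feb 16, …, Mar 6, Mar 9, Mar 10 — lands on Tuesday, 2026/03/10.
Adding 54 calendar days to 2026/03/10 gives 2026/05/03, which is the last day of the re-inspection period.
The last day of the notice period: 2026/05/03 + 25 days = 2026/05/28.
The date termination becomes effective: 48 calendar days after 2026/05/28 is 2026/07/15.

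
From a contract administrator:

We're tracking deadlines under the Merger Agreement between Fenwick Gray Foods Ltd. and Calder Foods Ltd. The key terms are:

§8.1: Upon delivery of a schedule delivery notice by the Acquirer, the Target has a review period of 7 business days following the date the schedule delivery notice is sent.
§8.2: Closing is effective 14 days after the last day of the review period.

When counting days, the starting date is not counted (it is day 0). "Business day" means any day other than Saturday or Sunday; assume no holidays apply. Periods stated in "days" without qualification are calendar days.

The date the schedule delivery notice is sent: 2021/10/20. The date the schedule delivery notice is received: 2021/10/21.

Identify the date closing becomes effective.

2021/11/12

From Wednesday, 2021/10/20, 7 business days (Oct 21, Oct 22, Oct 25, Oct 26, Oct 27, Oct 28, Oct 29, skipping weekends) brings us to Friday, 2021/10/29, which is the last day of the review period.
Adding 14 calendar days to 2021/10/29 gives 2021/11/12, which is the date closing becomes effective.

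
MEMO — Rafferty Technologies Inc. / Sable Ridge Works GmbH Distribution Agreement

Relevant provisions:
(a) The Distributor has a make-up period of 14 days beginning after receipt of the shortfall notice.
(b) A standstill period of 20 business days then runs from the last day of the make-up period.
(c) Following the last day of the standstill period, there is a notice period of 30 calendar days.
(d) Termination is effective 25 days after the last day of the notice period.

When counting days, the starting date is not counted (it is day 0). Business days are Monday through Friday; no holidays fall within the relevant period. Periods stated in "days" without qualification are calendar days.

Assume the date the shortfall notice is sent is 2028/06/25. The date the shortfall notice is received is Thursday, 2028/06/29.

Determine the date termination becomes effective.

The last day of the make-up period: 14 calendar days after 2028/06/29 is 2028/07/13.
From Thursday, 2028/07/13, 20 business days (Jul 14, Jul 17, Jul 18, Jul 19, …, Aug 8, Aug 9, Aug 10, skipping weekends) brings us to Thursday, 2028/08/10, which is the last day of the standstill period.
Adding 30 calendar days to 2028/08/10 gives 2028/09/09, which is the last day of the notice period.
The date termination becomes effective: 25 calendar days after 2028/09/09 is 2028/10/04.

2028/10/04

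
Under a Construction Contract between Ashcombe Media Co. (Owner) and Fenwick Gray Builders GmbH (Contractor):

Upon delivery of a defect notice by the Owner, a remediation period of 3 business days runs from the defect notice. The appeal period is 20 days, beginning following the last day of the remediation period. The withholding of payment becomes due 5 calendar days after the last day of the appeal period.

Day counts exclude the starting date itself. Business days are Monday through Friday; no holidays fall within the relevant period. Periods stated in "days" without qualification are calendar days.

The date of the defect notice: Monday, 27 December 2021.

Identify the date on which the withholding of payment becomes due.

The last day of the remediation period: counting 3 business days from Monday, 27 December 2021 (Dec 28, Dec 29, Dec 30, skipping weekends) reaches Thursday, 30 December 2021.
The last day of the appeal period: 30 December 2021 + 20 days = 19 January 2022.
Adding 5 calendar days to 19 January 2022 gives 24 January 2022, which is the date on which the withholding of payment becomes due.

24 January 2022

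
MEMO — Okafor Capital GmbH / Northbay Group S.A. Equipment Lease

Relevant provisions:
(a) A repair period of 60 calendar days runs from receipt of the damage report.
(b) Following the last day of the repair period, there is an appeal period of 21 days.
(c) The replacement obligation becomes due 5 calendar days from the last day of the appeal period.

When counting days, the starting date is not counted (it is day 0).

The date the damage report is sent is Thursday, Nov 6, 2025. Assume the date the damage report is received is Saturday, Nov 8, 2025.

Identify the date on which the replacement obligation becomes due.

The last day of the repair period: 60 calendar days after Nov 8, 2025 is Jan 7, 2026.
Adding 21 calendar days to Jan 7, 2026 gives Jan 28, 2026, which is the last day of the appeal period.
The date on which the replacement obligation becomes due: Jan 28, 2026 + 5 days = Feb 2, 2026.

Feb 2, 2026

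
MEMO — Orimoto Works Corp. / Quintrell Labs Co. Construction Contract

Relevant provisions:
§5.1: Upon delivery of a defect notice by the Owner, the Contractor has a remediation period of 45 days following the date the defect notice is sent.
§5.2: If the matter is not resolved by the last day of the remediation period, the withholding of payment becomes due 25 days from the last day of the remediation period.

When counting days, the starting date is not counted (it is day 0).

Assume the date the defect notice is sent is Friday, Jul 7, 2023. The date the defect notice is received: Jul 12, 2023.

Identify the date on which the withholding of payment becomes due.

Adding 45 calendar days to Jul 7, 2023 gives Aug 21, 2023, which is the last day of the remediation period.
The date on which the withholding of payment becomes due: Aug 21, 2023 + 25 days = Sep 15, 2023.

Sep 15, 2023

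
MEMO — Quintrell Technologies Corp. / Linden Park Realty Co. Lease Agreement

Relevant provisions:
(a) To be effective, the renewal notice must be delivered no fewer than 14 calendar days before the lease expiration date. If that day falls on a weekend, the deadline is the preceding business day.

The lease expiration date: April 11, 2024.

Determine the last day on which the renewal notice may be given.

Counting back 14 calendar days from April 11, 2024 gives March 28, 2024. That is a Thursday, so no adjustment is needed.

March 28, 2024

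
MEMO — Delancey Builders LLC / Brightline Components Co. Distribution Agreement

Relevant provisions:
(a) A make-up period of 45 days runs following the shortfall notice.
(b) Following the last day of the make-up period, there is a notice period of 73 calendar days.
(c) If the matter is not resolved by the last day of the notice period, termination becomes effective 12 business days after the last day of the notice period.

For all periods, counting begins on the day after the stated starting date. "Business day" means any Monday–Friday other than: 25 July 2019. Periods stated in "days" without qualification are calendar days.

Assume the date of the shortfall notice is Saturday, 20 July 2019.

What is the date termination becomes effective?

3 December 2019

The last day of the make-up period: 45 calendar days after 20 July 2019 is 3 September 2019.
Adding 73 calendar days to 3 September 2019 gives 15 November 2019, which is the last day of the notice period.
The date termination becomes effective: 12 business days after Friday, 15 November 2019, skipping weekends — Nov 18, Nov 19, Nov 20, Nov 21, …, Nov 29, Dec 2, Dec 3 — lands on Tuesday, 3 December 2019.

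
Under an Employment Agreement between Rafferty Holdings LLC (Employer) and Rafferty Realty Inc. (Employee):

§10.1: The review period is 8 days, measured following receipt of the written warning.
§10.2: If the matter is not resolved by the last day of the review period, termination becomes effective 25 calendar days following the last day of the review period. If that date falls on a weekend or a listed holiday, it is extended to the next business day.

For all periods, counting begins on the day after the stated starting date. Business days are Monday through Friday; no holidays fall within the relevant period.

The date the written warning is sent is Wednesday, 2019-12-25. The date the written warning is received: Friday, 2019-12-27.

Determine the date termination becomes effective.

2020-01-29

Adding 8 calendar days to 2019-12-27 gives 2020-01-04, which is the last day of the review period.
The date termination becomes effective: 2020-01-04 + 25 days = 2020-01-29. 2020-01-29 is a Wednesday, so no roll-forward applies.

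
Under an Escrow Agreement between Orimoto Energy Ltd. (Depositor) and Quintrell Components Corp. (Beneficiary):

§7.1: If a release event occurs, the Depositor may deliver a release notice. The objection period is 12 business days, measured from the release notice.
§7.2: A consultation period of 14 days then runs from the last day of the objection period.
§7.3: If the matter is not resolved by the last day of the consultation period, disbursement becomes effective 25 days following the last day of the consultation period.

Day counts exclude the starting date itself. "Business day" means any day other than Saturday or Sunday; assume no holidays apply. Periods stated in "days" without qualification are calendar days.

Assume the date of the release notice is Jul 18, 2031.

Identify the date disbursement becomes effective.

Sep 13, 2031

The last day of the objection period: counting 12 business days from Friday, Jul 18, 2031 (Jul 21, Jul 22, Jul 23, Jul 24, …, Aug 1, Aug 4, Aug 5, skipping weekends) reaches Tuesday, Aug 5, 2031.
The last day of the consultation period: Aug 5, 2031 + 14 days = Aug 19, 2031.
The date disbursement becomes effective: Aug 19, 2031 + 25 days = Sep 13, 2031.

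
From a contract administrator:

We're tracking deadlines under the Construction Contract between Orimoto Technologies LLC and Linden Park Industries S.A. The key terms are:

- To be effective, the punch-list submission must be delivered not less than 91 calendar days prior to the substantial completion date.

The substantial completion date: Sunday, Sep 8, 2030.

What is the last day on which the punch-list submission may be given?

Counting back 91 calendar days from Sep 8, 2030 gives Jun 9, 2030.

Jun 9, 2030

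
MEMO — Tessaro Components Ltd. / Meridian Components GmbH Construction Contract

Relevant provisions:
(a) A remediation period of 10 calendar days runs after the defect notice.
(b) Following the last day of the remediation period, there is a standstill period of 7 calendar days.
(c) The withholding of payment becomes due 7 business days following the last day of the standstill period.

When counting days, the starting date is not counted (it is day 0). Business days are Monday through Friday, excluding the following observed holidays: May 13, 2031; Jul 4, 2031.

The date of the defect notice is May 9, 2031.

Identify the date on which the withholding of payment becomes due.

Jun 4, 2031

The last day of the remediation period: 10 calendar days after May 9, 2031 is May 19, 2031.
The last day of the standstill period: May 19, 2031 + 7 days = May 26, 2031.
The date on which the withholding of payment becomes due: counting 7 business days from Monday, May 26, 2031 (May 27, May 28, May 29, May 30, Jun 2, Jun 3, Jun 4, skipping weekends) reaches Wednesday, Jun 4, 2031.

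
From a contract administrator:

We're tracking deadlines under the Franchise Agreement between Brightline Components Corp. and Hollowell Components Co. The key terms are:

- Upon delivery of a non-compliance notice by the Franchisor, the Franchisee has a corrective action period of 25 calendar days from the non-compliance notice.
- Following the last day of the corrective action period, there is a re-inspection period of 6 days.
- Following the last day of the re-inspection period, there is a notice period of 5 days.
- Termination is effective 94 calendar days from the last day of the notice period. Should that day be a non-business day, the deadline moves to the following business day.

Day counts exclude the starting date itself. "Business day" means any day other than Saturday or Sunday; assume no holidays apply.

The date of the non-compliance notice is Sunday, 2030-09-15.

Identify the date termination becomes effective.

The last day of the corrective action period: 25 calendar days after 2030-09-15 is 2030-10-10.
The last day of the re-inspection period: 6 calendar days after 2030-10-10 is 2030-10-16.
The last day of the notice period: 5 calendar days after 2030-10-16 is 2030-10-21.
The date termination becomes effective: 94 calendar days after 2030-10-21 is 2031-01-23. 2031-01-23 is a Thursday, so no roll-forward applies.

2031-01-23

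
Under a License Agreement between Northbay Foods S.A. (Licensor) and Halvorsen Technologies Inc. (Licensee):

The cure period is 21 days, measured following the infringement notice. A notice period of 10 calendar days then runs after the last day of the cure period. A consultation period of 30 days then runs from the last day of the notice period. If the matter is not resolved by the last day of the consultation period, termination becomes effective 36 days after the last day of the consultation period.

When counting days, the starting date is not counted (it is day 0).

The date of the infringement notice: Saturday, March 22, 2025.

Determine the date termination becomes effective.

June 27, 2025

The last day of the cure period: 21 calendar days after March 22, 2025 is April 12, 2025.
The last day of the notice period: April 12, 2025 + 10 days = April 22, 2025.
The last day of the consultation period: April 22, 2025 + 30 days = May 22, 2025.
Adding 36 calendar days to May 22, 2025 gives June 27, 2025, which is the date termination becomes effective.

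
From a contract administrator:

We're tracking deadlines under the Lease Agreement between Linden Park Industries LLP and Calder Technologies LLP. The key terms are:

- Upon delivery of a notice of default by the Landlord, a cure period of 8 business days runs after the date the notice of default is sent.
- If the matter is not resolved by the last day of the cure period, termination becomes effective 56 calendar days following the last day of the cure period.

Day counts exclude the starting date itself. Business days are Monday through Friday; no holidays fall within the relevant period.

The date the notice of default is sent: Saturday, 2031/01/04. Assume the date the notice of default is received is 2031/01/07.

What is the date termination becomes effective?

The last day of the cure period: counting 8 business days from Saturday, 2031/01/04 (Jan 6, Jan 7, Jan 8, Jan 9, Jan 10, Jan 13, Jan 14, Jan 15, skipping weekends) reaches Wednesday, 2031/01/15.
Adding 56 calendar days to 2031/01/15 gives 2031/03/12, which is the date termination becomes effective.

2031/03/12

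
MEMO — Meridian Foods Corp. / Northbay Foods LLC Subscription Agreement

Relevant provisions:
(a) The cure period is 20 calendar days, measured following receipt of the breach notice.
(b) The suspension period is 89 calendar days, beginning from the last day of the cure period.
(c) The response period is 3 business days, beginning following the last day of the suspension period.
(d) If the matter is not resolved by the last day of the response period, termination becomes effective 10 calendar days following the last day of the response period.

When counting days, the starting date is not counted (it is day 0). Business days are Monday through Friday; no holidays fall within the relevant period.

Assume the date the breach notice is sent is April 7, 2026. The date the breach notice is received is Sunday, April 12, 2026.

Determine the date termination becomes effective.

Adding 20 calendar days to April 12, 2026 gives May 2, 2026, which is the last day of the cure period.
The last day of the suspension period: 89 calendar days after May 2, 2026 is July 30, 2026.
The last day of the response period: counting 3 business days from Thursday, July 30, 2026 (Jul 31, Aug 3, Aug 4, skipping weekends) reaches Tuesday, August 4, 2026.
The date termination becomes effective: 10 calendar days after August 4, 2026 is August 14, 2026.

August 14, 2026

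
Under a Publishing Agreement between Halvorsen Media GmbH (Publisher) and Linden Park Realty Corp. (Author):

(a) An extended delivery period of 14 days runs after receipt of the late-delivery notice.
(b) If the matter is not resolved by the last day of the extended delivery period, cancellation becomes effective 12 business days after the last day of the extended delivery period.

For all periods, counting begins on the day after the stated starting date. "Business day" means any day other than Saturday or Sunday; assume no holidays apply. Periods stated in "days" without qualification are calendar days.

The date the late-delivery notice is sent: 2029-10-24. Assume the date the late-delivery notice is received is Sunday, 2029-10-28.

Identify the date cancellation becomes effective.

2029-11-27

The last day of the extended delivery period: 2029-10-28 + 14 days = 2029-11-11.
From Sunday, 2029-11-11, 12 business days (Nov 12, Nov 13, Nov 14, Nov 15, …, Nov 23, Nov 26, Nov 27, skipping weekends) brings us to Tuesday, 2029-11-27, which is the date cancellation becomes effective.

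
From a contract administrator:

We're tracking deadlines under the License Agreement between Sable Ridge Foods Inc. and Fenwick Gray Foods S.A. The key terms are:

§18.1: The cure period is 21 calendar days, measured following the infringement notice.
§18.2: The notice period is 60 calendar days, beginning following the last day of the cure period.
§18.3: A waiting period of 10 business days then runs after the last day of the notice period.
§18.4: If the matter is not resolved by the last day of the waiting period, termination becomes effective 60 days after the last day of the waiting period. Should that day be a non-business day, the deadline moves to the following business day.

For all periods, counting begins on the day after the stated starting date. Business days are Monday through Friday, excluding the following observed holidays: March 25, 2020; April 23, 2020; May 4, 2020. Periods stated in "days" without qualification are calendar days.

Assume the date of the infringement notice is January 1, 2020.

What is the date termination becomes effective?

June 5, 2020

Adding 21 calendar days to January 1, 2020 gives January 22, 2020, which is the last day of the cure period.
The last day of the notice period: January 22, 2020 + 60 days = March 22, 2020.
The last day of the waiting period: 10 business days after Sunday, March 22, 2020, skipping weekends and the listed holiday on Mar 25 — Mar 23, Mar 24, Mar 26, Mar 27, Mar 30, Mar 31, Apr 1, Apr 2, Apr 3, Apr 6 — lands on Monday, April 6, 2020.
The date termination becomes effective: April 6, 2020 + 60 days = June 5, 2020. June 5, 2020 is a Friday and is not a listed holiday, so no roll-forward applies.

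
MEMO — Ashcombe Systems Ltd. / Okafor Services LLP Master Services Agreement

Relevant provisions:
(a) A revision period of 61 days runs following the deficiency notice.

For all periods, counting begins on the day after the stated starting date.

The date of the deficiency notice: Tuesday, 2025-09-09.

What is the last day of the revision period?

The last day of the revision period: 61 calendar days after 2025-09-09 is 2025-11-09.

2025-11-09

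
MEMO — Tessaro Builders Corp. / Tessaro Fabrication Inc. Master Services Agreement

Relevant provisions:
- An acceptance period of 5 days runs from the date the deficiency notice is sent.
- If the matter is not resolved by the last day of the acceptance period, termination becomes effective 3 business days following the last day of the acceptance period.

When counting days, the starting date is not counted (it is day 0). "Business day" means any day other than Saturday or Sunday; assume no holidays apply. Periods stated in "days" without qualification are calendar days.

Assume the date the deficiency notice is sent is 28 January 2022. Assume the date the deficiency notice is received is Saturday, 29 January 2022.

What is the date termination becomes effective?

The last day of the acceptance period: 5 calendar days after 28 January 2022 is 2 February 2022.
The date termination becomes effective: counting 3 business days from Wednesday, 2 February 2022 (Feb 3, Feb 4, Feb 7, skipping weekends) reaches Monday, 7 February 2022.

7 February 2022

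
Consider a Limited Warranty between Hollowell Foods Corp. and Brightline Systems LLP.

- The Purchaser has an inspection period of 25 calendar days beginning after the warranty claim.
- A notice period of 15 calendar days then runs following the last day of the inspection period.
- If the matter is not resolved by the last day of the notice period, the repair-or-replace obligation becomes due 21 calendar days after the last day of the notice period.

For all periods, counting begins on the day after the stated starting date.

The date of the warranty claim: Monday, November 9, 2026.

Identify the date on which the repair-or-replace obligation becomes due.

January 9, 2027

The last day of the inspection period: 25 calendar days after November 9, 2026 is December 4, 2026.
The last day of the notice period: December 4, 2026 + 15 days = December 19, 2026.
Adding 21 calendar days to December 19, 2026 gives January 9, 2027, which is the date on which the repair-or-replace obligation becomes due.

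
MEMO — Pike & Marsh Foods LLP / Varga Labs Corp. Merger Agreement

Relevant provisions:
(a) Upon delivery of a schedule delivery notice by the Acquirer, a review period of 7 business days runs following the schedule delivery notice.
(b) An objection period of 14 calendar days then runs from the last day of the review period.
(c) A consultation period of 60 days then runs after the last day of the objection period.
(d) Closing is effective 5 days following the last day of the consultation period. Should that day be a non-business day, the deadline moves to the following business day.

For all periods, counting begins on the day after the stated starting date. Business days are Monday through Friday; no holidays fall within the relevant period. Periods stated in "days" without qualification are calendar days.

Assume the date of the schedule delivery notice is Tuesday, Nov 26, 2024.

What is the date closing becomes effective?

From Tuesday, Nov 26, 2024, 7 business days (Nov 27, Nov 28, Nov 29, Dec 2, Dec 3, Dec 4, Dec 5, skipping weekends) brings us to Thursday, Dec 5, 2024, which is the last day of the review period.
The last day of the objection period: Dec 5, 2024 + 14 days = Dec 19, 2024.
The last day of the consultation period: 60 calendar days after Dec 19, 2024 is Feb 17, 2025.
The date closing becomes effective: Feb 17, 2025 + 5 days = Feb 22, 2025. That falls on a Saturday, so it rolls to the next business day, Monday, Feb 24, 2025.

Feb 24, 2025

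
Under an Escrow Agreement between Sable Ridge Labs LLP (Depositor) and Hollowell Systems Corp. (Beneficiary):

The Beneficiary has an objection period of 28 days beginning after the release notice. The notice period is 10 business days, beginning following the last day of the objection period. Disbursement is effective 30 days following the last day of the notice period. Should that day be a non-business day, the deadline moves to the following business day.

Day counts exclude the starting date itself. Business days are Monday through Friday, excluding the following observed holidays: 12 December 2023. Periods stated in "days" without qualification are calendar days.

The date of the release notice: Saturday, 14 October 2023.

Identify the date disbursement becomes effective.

25 December 2023

The last day of the objection period: 28 calendar days after 14 October 2023 is 11 November 2023.
From Saturday, 11 November 2023, 10 business days (Nov 13, Nov 14, Nov 15, Nov 16, Nov 17, Nov 20, Nov 21, Nov 22, Nov 23, Nov 24, skipping weekends) brings us to Friday, 24 November 2023, which is the last day of the notice period.
The date disbursement becomes effective: 30 calendar days after 24 November 2023 is 24 December 2023. That falls on a Sunday, so it rolls to the next business day, Monday, 25 December 2023.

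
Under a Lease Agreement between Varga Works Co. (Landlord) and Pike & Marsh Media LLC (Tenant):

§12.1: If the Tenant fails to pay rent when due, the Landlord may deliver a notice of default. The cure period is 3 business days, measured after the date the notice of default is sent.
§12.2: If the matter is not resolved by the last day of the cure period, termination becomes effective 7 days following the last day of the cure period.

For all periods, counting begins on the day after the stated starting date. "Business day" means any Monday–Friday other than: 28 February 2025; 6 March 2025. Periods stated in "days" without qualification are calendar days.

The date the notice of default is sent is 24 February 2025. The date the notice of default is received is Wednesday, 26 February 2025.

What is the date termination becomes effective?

From Monday, 24 February 2025, 3 business days (Feb 25, Feb 26, Feb 27, skipping weekends) brings us to Thursday, 27 February 2025, which is the last day of the cure period.
The date termination becomes effective: 27 February 2025 + 7 days = 6 March 2025.

6 March 2025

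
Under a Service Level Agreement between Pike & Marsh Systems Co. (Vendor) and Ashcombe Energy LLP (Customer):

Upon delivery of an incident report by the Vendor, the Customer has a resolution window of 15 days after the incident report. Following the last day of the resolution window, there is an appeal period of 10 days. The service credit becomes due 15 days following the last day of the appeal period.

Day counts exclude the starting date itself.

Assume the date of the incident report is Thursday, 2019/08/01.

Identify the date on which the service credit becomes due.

2019/09/10

The last day of the resolution window: 2019/08/01 + 15 days = 2019/08/16.
The last day of the appeal period: 10 calendar days after 2019/08/16 is 2019/08/26.
Adding 15 calendar days to 2019/08/26 gives 2019/09/10, which is the date on which the service credit becomes due.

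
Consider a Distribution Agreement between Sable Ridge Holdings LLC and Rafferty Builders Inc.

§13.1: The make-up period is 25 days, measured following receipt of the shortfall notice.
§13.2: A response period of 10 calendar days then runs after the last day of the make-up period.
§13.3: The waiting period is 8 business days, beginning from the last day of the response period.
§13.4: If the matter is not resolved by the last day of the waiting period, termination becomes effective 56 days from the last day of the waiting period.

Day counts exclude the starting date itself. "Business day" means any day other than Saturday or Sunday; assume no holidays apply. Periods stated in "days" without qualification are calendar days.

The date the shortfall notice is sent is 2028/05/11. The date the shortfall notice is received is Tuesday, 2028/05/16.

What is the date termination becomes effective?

The last day of the make-up period: 2028/05/16 + 25 days = 2028/06/10.
The last day of the response period: 10 calendar days after 2028/06/10 is 2028/06/20.
The last day of the waiting period: 8 business days after Tuesday, 2028/06/20, skipping weekends — Jun 21, Jun 22, Jun 23, Jun 26, Jun 27, Jun 28, Jun 29, Jun 30 — lands on Friday, 2028/06/30.
The date termination becomes effective: 56 calendar days after 2028/06/30 is 2028/08/25.

2028/08/25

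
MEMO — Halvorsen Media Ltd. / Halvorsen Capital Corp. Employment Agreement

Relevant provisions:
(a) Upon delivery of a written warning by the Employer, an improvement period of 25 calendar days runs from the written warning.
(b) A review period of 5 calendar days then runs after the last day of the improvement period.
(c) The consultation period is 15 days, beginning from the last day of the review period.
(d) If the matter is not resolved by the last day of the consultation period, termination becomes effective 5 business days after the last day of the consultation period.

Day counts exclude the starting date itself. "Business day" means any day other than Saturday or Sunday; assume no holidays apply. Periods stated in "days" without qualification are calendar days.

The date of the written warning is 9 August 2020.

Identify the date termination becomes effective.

30 September 2020

The last day of the improvement period: 9 August 2020 + 25 days = 3 September 2020.
The last day of the review period: 3 September 2020 + 5 days = 8 September 2020.
The last day of the consultation period: 15 calendar days after 8 September 2020 is 23 September 2020.
The date termination becomes effective: 5 business days after Wednesday, 23 September 2020, skipping weekends — Sep 24, Sep 25, Sep 28, Sep 29, Sep 30 — lands on Wednesday, 30 September 2020.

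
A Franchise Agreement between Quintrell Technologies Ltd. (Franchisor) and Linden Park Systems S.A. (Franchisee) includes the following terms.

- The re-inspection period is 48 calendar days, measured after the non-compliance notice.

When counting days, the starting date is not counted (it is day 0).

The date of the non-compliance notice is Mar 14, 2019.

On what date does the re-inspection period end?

May 1, 2019

The last day of the re-inspection period: 48 calendar days after Mar 14, 2019 is May 1, 2019.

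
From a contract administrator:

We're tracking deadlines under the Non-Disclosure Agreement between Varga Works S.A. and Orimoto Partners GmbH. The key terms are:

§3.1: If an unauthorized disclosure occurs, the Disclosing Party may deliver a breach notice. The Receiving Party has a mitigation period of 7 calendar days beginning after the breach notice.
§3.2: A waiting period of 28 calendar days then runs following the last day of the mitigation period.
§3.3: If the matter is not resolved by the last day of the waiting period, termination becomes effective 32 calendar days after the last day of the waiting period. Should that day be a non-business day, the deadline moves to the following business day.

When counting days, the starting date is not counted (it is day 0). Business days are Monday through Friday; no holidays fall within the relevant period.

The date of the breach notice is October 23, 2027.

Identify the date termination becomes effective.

Adding 7 calendar days to October 23, 2027 gives October 30, 2027, which is the last day of the mitigation period.
The last day of the waiting period: October 30, 2027 + 28 days = November 27, 2027.
The date termination becomes effective: 32 calendar days after November 27, 2027 is December 29, 2027. December 29, 2027 is a Wednesday, so no roll-forward applies.

December 29, 2027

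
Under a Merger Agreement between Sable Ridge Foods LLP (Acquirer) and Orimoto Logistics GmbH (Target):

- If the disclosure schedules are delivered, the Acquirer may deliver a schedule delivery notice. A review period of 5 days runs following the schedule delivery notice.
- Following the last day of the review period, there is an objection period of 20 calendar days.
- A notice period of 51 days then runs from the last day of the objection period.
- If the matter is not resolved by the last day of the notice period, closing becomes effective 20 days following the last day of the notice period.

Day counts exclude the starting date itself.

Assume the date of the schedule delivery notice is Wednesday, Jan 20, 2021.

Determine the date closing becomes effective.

Apr 26, 2021

The last day of the review period: 5 calendar days after Jan 20, 2021 is Jan 25, 2021.
The last day of the objection period: Jan 25, 2021 + 20 days = Feb 14, 2021.
Adding 51 calendar days to Feb 14, 2021 gives Apr 6, 2021, which is the last day of the notice period.
The date closing becomes effective: Apr 6, 2021 + 20 days = Apr 26, 2021.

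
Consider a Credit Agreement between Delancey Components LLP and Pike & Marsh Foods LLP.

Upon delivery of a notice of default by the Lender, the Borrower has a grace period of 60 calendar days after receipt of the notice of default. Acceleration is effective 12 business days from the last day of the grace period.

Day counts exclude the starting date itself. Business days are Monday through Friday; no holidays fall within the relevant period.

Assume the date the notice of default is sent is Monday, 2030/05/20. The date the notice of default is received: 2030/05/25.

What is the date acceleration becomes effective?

2030/08/09

Adding 60 calendar days to 2030/05/25 gives 2030/07/24, which is the last day of the grace period.
From Wednesday, 2030/07/24, 12 business days (Jul 25, Jul 26, Jul 29, Jul 30, …, Aug 7, Aug 8, Aug 9, skipping weekends) brings us to Friday, 2030/08/09, which is the date acceleration becomes effective.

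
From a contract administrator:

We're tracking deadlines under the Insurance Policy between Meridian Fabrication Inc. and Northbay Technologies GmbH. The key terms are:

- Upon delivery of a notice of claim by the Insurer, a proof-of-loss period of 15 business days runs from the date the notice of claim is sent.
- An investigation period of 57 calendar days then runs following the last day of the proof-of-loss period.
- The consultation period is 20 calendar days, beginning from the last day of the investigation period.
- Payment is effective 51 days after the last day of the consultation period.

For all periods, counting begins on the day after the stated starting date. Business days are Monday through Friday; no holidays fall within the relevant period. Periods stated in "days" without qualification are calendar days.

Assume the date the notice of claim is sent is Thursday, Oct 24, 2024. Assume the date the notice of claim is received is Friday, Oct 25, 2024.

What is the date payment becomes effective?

The last day of the proof-of-loss period: counting 15 business days from Thursday, Oct 24, 2024 (Oct 25, Oct 28, Oct 29, Oct 30, …, Nov 12, Nov 13, Nov 14, skipping weekends) reaches Thursday, Nov 14, 2024.
Adding 57 calendar days to Nov 14, 2024 gives Jan 10, 2025, which is the last day of the investigation period.
The last day of the consultation period: Jan 10, 2025 + 20 days = Jan 30, 2025.
The date payment becomes effective: Jan 30, 2025 + 51 days = Mar 22, 2025.

Mar 22, 2025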